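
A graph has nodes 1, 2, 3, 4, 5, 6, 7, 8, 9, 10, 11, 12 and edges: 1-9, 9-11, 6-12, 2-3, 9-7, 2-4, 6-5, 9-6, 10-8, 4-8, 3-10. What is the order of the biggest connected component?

7

Starting from 2 we can reach 2, 3, 4, 8, 10. That is one component of size 5.
Starting from 1 we can reach 1, 5, 6, 7, 9, 11, 12. That is one component of size 7.
The largest has 7 vertices.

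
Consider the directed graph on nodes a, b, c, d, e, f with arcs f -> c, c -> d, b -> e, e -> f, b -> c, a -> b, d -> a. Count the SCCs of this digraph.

1

{a, b, c, d, e, f} are all mutually reachable — one SCC of size 6.
That gives 1 strongly connected component.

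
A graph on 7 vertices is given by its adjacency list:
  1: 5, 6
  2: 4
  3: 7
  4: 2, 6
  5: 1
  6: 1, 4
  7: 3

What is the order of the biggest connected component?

5

Starting from 3 we can reach 3, 7. That is one component of size 2.
Starting from 1 we can reach 1, 2, 4, 5, 6. That is one component of size 5.
The largest has 5 vertices.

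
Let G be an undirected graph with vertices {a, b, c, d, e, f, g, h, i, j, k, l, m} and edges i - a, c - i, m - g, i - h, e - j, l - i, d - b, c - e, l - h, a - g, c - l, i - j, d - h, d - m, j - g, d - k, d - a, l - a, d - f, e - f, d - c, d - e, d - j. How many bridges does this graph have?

2

The edges on the cycle l-i-j-g-a-l are not bridges since each lies on that cycle.
But removing k - d disconnects k from d; removing b - d disconnects b from d — these are bridges.
That makes 2 bridges.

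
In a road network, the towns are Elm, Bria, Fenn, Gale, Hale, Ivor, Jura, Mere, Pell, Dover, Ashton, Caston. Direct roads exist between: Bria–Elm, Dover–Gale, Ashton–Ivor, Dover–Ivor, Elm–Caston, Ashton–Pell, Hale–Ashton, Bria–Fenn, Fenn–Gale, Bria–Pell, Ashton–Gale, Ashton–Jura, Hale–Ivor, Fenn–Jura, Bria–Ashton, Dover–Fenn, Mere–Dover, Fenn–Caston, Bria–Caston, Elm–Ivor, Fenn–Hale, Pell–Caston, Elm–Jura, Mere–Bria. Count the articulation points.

0

Removing Hale, for instance, still leaves 1 component. No single vertex removal increases the component count — the graph has no articulation points.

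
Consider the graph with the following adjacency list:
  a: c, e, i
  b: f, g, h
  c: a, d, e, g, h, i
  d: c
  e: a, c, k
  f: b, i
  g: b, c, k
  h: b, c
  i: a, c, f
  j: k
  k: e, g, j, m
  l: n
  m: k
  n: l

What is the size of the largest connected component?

12

Starting from l we can reach l, n. That is one component of size 2.
Starting from a we can reach a, b, c, d, e, f, g, h, i, j, k, m. That is one component of size 12.
The largest has 12 vertices.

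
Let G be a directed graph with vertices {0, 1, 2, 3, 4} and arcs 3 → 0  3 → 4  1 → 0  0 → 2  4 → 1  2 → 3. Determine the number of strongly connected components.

1

{0, 1, 2, 3, 4} are all mutually reachable — one SCC of size 5.
That gives 1 strongly connected component.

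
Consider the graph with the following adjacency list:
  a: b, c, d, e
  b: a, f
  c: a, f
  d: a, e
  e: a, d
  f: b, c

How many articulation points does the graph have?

Removing a increases the component count from 1 to 2, so a is a cut vertex.
By contrast removing f leaves 1 component; it is not a cut vertex. No other vertex is a cut vertex either.

1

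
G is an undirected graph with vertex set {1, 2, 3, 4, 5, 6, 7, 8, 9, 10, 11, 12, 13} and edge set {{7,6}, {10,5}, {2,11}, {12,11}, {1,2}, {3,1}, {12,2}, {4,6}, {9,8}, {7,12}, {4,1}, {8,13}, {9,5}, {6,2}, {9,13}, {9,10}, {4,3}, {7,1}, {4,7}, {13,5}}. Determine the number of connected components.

2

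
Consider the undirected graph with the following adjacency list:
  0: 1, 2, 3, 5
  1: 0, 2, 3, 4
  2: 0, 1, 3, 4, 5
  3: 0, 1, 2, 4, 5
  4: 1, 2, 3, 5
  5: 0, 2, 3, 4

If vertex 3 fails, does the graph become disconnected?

No

Deleting 3 leaves 1 component (was 1) (its neighbors 0, 1, 2, 4, 5 remain connected to each other), so 3 is not a cut vertex.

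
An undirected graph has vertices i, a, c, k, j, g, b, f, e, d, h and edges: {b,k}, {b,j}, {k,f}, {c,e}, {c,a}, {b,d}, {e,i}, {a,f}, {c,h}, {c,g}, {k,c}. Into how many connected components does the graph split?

1

Starting from a we can reach a, b, c, d, e, f, g, h, i, j, k. That is one component of size 11.
Total: 1 component.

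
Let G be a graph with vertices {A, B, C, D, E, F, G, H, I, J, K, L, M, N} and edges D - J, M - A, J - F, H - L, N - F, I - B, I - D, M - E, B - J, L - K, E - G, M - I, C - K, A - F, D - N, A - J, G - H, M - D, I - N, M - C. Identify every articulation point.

M

Removing M increases the component count from 1 to 2, so M is a cut vertex.
By contrast removing A leaves 1 component; it is not a cut vertex. No other vertex is a cut vertex either.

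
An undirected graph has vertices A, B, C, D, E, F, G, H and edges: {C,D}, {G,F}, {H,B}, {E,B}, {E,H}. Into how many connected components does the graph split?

4

A is isolated — a component by itself.
Starting from C we can reach C, D. That is one component of size 2.
Starting from F we can reach F, G. That is one component of size 2.
Starting from B we can reach B, E, H. That is one component of size 3.
Total: 4 components.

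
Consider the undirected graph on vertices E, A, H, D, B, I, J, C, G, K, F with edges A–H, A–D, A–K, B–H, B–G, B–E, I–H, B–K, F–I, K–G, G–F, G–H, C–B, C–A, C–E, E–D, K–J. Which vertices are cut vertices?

K

Removing K increases the component count from 1 to 2, so K is a cut vertex.
By contrast removing G leaves 1 component; it is not a cut vertex. No other vertex is a cut vertex either.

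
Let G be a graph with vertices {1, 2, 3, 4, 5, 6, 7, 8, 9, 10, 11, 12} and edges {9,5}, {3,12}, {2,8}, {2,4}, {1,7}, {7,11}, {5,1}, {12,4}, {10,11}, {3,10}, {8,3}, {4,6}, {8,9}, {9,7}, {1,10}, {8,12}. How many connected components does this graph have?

Starting from 1 we can reach 1, 2, 3, 4, 5, 6, 7, 8, 9, 10, 11, 12. That is one component of size 12.
Total: 1 component.

1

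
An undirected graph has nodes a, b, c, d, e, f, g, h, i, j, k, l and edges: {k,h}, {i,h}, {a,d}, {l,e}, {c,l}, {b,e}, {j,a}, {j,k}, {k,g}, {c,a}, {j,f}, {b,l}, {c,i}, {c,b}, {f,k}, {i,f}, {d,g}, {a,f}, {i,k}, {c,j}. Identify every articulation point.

Removing c increases the component count from 1 to 2, so c is a cut vertex.
By contrast removing j leaves 1 component; it is not a cut vertex. No other vertex is a cut vertex either.

c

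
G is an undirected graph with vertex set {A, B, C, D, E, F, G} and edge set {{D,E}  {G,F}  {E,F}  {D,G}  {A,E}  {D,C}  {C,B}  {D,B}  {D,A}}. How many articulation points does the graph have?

1

Removing D increases the component count from 1 to 2, so D is a cut vertex.
By contrast removing F leaves 1 component; it is not a cut vertex. No other vertex is a cut vertex either.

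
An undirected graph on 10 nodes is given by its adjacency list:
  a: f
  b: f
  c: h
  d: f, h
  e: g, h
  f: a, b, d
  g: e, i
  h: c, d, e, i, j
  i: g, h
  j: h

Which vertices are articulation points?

d, f, h

Removing d increases the component count from 1 to 2, so d is a cut vertex.
Removing f increases the component count from 1 to 3, so f is a cut vertex.
Removing h increases the component count from 1 to 4, so h is a cut vertex.
By contrast removing c leaves 1 component; it is not a cut vertex. No other vertex is a cut vertex either.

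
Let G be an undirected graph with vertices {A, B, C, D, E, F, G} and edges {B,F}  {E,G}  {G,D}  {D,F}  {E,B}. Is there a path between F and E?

Yes

From F we can reach B, D, E, F, G, which includes E.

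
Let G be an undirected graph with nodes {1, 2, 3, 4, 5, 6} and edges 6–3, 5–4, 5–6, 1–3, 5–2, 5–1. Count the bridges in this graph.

2

The edges on the cycle 5-1-3-6-5 are not bridges since each lies on that cycle.
But removing 2–5 disconnects 2 from 5; removing 4–5 disconnects 4 from 5 — these are bridges.
That makes 2 bridges.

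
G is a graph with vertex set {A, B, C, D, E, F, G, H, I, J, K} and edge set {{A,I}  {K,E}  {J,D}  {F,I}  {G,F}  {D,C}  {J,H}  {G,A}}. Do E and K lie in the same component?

Yes

From E we can reach E, K, which includes K.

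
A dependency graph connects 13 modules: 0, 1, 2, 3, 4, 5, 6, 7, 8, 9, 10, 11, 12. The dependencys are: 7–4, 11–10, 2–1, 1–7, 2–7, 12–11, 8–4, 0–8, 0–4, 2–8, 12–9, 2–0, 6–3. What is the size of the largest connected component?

6

5 is isolated — a component by itself.
Starting from 3 we can reach 3, 6. That is one component of size 2.
Starting from 9 we can reach 9, 10, 11, 12. That is one component of size 4.
Starting from 0 we can reach 0, 1, 2, 4, 7, 8. That is one component of size 6.
The largest has 6 vertices.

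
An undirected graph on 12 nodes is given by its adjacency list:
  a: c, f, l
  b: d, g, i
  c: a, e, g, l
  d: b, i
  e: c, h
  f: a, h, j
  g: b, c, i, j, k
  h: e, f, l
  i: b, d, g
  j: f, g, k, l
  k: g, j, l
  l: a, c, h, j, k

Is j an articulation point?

Deleting j leaves 1 component (was 1) (its neighbors f, g, k, l remain connected to each other), so j is not a cut vertex.

No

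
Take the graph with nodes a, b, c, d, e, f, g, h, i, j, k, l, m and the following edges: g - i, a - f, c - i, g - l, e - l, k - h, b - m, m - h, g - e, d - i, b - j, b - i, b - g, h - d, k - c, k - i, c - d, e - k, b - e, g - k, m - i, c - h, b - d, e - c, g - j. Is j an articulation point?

No

Deleting j leaves 2 components (was 2), so j is not a cut vertex.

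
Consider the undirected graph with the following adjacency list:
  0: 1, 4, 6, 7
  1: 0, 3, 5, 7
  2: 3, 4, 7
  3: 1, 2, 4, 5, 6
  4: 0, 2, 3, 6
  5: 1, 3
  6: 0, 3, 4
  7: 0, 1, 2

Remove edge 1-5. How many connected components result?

1 and 5 are still connected via 1-3-5, so the component count stays at 1.

1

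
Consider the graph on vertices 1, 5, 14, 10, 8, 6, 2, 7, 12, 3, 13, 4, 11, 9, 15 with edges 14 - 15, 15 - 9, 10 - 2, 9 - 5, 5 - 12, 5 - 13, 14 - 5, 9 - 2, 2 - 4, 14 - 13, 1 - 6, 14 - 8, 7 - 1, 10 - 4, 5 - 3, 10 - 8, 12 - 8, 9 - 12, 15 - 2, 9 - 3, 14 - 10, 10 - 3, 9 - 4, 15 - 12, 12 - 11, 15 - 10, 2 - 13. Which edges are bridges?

The edges on the cycle 14-15-9-3-5-14 are not bridges since each lies on that cycle.
But removing 1 - 6 disconnects 1 from 6; removing 7 - 1 disconnects 7 from 1; removing 11 - 12 disconnects 11 from 12 — these are bridges.

1-6, 1-7, 11-12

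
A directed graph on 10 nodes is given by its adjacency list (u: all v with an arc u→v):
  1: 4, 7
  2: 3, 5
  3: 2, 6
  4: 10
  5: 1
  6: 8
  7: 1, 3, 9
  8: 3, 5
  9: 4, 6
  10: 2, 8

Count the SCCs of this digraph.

{1, 2, 3, 4, 5, 6, 7, 8, 9, 10} are all mutually reachable — one SCC of size 10.
That gives 1 strongly connected component.

1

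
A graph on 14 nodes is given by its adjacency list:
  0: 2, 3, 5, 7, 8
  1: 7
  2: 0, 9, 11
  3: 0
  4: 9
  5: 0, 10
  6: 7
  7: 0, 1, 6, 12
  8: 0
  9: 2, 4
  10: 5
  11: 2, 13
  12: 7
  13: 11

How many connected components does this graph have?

1

Starting from 0 we can reach 0, 1, 2, 3, 4, 5, 6, 7, 8, 9, 10, 11, 12, 13. That is one component of size 14.
Total: 1 component.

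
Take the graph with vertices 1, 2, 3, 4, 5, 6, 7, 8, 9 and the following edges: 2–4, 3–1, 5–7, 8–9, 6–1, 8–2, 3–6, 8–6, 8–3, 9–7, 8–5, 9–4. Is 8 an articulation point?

Deleting 8 raises the number of components from 1 to 2, so 8 is a cut vertex.

Yes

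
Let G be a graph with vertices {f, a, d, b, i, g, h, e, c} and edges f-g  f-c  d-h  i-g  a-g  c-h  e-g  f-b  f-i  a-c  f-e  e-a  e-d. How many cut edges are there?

1

The edges on the cycle f-i-g-e-f are not bridges since each lies on that cycle.
But removing f-b disconnects f from b — this is a bridge.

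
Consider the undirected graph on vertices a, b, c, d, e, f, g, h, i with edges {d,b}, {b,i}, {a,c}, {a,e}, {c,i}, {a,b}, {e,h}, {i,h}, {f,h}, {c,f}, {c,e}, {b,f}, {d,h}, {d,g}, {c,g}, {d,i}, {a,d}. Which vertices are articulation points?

Removing b, for instance, still leaves 1 component. No single vertex removal increases the component count — the graph has no articulation points.

none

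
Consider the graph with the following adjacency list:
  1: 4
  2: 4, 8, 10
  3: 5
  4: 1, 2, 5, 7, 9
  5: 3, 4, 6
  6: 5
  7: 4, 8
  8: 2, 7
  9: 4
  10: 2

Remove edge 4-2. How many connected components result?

1

4 and 2 are still connected via 4-7-8-2, so the component count stays at 1.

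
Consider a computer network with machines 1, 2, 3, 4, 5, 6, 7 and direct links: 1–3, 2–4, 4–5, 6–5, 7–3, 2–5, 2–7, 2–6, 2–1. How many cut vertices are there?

1

Removing 2 increases the component count from 1 to 2, so 2 is a cut vertex.
By contrast removing 7 leaves 1 component; it is not a cut vertex. No other vertex is a cut vertex either.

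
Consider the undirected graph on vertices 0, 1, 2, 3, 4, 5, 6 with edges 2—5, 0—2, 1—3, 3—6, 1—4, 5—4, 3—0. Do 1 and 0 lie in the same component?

Yes

From 1 we can reach 0, 1, 2, 3, 4, 5, 6, which includes 0.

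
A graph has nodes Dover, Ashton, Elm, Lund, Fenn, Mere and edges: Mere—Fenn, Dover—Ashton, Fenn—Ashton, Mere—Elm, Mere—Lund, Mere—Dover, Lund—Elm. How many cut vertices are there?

1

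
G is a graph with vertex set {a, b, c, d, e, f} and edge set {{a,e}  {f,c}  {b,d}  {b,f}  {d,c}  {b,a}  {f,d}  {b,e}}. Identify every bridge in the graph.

none

The edges on the cycle b-a-e-b are not bridges since each lies on that cycle.
Every edge lies on some cycle, so there are no bridges.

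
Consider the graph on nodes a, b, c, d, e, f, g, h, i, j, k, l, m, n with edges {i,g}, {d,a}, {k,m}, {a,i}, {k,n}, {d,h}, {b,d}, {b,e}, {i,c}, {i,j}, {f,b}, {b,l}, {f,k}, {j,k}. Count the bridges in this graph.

7

The edges on the cycle f-b-d-a-i-j-k-f are not bridges since each lies on that cycle.
But removing m-k disconnects m from k; removing i-g disconnects i from g; removing e-b disconnects e from b; removing n-k disconnects n from k — these are bridges.
In total 7 edges are bridges.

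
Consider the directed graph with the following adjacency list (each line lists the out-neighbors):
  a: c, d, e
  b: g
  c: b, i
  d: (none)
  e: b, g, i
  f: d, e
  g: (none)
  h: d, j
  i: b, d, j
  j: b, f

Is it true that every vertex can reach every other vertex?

No

There is no directed path from g to i, so the graph is not strongly connected.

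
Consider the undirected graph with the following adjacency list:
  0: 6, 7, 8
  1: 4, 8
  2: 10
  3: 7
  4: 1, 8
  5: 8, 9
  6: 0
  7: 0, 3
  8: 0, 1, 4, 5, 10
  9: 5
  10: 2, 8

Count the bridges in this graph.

The edges on the cycle 4-1-8-4 are not bridges since each lies on that cycle.
But removing 10-2 disconnects 10 from 2; removing 8-0 disconnects 8 from 0; removing 0-6 disconnects 0 from 6; removing 8-5 disconnects 8 from 5 — these are bridges.
In total 8 edges are bridges.

8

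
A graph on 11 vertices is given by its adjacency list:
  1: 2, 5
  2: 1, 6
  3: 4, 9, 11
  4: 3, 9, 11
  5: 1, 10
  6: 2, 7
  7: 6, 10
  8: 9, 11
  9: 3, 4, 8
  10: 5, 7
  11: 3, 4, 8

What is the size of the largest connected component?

Starting from 3 we can reach 3, 4, 8, 9, 11. That is one component of size 5.
Starting from 1 we can reach 1, 2, 5, 6, 7, 10. That is one component of size 6.
The largest has 6 vertices.

6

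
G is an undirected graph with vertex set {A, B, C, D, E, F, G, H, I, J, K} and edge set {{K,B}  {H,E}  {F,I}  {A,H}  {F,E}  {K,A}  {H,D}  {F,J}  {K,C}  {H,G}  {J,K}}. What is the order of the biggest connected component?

Starting from A we can reach A, B, C, D, E, F, G, H, I, J, K. That is one component of size 11.
The largest has 11 vertices.

11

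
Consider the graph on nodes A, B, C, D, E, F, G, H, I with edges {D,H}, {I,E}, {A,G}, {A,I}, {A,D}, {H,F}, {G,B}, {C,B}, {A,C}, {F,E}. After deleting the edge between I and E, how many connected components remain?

1

I and E are still connected via I-A-D-H-F-E, so the component count stays at 1.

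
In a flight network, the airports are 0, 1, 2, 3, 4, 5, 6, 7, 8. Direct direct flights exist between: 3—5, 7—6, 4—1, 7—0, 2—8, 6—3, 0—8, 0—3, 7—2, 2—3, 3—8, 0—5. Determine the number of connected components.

2

Starting from 1 we can reach 1, 4. That is one component of size 2.
Starting from 0 we can reach 0, 2, 3, 5, 6, 7, 8. That is one component of size 7.
Total: 2 components.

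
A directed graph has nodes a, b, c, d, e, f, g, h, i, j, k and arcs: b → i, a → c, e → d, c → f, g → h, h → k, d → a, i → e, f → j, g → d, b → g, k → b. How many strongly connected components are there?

8

{b, g, h, k} are all mutually reachable — one SCC of size 4.
{j} is an SCC by itself.
{a} is an SCC by itself.
{d} is an SCC by itself.
{e} is an SCC by itself.
(and 3 more singleton SCCs)
That gives 8 strongly connected components.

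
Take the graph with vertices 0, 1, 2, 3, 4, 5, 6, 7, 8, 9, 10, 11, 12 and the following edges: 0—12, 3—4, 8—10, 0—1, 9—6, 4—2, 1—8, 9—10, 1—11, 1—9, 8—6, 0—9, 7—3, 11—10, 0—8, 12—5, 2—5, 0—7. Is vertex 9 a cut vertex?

No

Deleting 9 leaves 1 component (was 1) (its neighbors 0, 1, 6, 10 remain connected to each other), so 9 is not a cut vertex.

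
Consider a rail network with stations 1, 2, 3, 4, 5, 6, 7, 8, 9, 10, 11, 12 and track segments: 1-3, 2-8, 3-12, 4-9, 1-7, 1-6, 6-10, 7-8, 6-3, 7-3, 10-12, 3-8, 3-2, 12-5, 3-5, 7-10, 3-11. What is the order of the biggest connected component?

10

Starting from 4 we can reach 4, 9. That is one component of size 2.
Starting from 1 we can reach 1, 2, 3, 5, 6, 7, 8, 10, 11, 12. That is one component of size 10.
The largest has 10 vertices.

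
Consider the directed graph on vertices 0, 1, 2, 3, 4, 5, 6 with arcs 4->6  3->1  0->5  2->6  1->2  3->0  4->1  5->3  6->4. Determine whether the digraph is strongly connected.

No

There is no directed path from 2 to 3, so the graph is not strongly connected.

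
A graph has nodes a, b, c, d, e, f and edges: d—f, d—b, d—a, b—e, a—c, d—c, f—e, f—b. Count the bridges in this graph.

0

The edges on the cycle d-a-c-d are not bridges since each lies on that cycle.
Every edge lies on some cycle, so there are no bridges.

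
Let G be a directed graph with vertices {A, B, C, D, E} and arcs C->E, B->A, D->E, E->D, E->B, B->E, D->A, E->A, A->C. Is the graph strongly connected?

Yes

From D we can reach every vertex (A, B, C, D, E), and every vertex can reach D (A, B, C, D, E). So the whole graph is one strongly connected component.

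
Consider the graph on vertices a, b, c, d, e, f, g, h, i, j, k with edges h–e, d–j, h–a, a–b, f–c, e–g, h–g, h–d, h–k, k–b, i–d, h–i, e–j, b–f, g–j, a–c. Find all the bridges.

none

The edges on the cycle h-i-d-h are not bridges since each lies on that cycle.
Every edge lies on some cycle, so there are no bridges.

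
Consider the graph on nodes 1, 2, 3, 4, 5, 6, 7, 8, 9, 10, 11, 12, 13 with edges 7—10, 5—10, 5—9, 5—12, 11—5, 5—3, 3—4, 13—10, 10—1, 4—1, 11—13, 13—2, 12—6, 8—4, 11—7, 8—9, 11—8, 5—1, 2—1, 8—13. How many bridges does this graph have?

The edges on the cycle 8-13-2-1-4-8 are not bridges since each lies on that cycle.
But removing 12—6 disconnects 12 from 6; removing 5—12 disconnects 5 from 12 — these are bridges.
That makes 2 bridges.

2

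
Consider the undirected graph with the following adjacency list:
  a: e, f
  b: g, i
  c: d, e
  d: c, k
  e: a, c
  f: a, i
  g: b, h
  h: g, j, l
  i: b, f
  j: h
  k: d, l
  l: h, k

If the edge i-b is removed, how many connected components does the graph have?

1

i and b are still connected via i-f-a-e-c-d-k-l-h-g-b, so the component count stays at 1.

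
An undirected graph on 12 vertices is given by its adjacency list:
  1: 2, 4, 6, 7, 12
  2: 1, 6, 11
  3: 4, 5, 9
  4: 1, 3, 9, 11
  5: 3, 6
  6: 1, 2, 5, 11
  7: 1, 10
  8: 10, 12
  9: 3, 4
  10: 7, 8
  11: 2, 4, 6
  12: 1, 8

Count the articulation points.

1

Removing 1 increases the component count from 1 to 2, so 1 is a cut vertex.
By contrast removing 12 leaves 1 component; it is not a cut vertex. No other vertex is a cut vertex either.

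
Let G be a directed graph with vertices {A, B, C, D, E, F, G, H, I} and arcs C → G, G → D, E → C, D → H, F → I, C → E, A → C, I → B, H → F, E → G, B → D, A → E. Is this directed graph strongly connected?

No

There is no directed path from B to G, so the graph is not strongly connected.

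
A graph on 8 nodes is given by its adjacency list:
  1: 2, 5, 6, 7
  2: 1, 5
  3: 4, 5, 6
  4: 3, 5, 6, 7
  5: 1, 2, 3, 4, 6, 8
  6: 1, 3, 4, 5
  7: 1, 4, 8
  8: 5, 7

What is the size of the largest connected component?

8

Starting from 1 we can reach 1, 2, 3, 4, 5, 6, 7, 8. That is one component of size 8.
The largest has 8 vertices.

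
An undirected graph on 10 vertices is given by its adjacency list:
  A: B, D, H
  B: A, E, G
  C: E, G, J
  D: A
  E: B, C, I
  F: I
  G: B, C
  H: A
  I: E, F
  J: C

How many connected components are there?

Starting from A we can reach A, B, C, D, E, F, G, H, I, J. That is one component of size 10.
Total: 1 component.

1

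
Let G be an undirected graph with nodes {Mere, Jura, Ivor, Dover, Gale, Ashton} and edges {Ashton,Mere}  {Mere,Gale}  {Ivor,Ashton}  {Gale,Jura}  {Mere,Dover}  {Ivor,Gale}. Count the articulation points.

Removing Gale increases the component count from 1 to 2, so Gale is a cut vertex.
Removing Mere increases the component count from 1 to 2, so Mere is a cut vertex.
By contrast removing Ivor leaves 1 component; it is not a cut vertex. No other vertex is a cut vertex either.

2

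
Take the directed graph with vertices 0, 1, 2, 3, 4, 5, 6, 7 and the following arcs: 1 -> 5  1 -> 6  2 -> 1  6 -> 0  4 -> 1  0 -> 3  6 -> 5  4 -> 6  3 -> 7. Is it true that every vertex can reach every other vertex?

No

There is no directed path from 3 to 1, so the graph is not strongly connected.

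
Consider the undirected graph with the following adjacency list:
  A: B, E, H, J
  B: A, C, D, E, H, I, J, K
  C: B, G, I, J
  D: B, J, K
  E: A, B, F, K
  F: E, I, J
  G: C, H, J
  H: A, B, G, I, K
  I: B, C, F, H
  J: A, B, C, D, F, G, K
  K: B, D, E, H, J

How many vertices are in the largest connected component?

Starting from A we can reach A, B, C, D, E, F, G, H, I, J, K. That is one component of size 11.
The largest has 11 vertices.

11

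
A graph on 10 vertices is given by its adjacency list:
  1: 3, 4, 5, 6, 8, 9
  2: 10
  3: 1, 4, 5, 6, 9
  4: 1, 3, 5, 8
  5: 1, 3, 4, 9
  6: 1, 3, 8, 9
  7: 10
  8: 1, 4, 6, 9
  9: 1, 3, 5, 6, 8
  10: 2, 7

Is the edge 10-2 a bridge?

Removing 10-2 leaves no path between 10 and 2: the component count goes from 2 to 3. So it is a bridge.

Yes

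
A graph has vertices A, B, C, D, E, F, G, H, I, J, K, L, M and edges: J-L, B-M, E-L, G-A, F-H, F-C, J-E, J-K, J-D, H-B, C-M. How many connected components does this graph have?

I is isolated — a component by itself.
Starting from A we can reach A, G. That is one component of size 2.
Starting from D we can reach D, E, J, K, L. That is one component of size 5.
Starting from B we can reach B, C, F, H, M. That is one component of size 5.
Total: 4 components.

4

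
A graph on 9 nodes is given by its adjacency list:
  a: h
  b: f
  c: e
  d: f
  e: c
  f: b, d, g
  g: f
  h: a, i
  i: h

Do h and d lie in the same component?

No

The component containing h is {a, h, i}, and d is not in it.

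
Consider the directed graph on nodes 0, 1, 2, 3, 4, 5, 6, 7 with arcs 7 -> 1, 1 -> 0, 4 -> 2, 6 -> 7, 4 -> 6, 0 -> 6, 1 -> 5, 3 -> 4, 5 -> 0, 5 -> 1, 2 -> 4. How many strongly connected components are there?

{0, 1, 5, 6, 7} are all mutually reachable — one SCC of size 5.
{2, 4} are all mutually reachable — one SCC of size 2.
{3} is an SCC by itself.
That gives 3 strongly connected components.

3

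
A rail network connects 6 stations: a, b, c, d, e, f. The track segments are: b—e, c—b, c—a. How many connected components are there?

f is isolated — a component by itself.
d is isolated — a component by itself.
Starting from a we can reach a, b, c, e. That is one component of size 4.
Total: 3 components.

3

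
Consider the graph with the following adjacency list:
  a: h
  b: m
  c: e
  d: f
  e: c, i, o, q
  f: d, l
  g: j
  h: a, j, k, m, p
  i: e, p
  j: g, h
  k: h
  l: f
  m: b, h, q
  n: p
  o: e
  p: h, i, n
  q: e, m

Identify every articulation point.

Removing e increases the component count from 2 to 4, so e is a cut vertex.
Removing f increases the component count from 2 to 3, so f is a cut vertex.
Removing h increases the component count from 2 to 5, so h is a cut vertex.
Likewise j, m, p are cut vertices.
By contrast removing c leaves 2 components; it is not a cut vertex. No other vertex is a cut vertex either.

e, f, h, j, m, p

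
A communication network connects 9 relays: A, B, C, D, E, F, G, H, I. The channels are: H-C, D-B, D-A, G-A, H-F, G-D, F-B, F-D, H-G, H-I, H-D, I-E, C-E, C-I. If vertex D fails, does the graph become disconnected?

No

Deleting D leaves 1 component (was 1) (its neighbors A, B, F, G, H remain connected to each other), so D is not a cut vertex.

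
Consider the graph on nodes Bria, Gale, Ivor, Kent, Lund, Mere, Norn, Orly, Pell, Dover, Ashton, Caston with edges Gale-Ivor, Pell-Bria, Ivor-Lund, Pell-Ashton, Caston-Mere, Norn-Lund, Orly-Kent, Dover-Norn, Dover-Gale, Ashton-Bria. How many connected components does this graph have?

4

Starting from Kent we can reach Kent, Orly. That is one component of size 2.
Starting from Mere we can reach Mere, Caston. That is one component of size 2.
Starting from Bria we can reach Bria, Pell, Ashton. That is one component of size 3.
Starting from Gale we can reach Gale, Ivor, Lund, Norn, Dover. That is one component of size 5.
Total: 4 components.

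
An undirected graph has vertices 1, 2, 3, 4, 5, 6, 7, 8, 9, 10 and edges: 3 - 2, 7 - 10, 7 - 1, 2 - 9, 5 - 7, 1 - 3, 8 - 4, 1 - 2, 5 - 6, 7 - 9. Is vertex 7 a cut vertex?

Deleting 7 raises the number of components from 2 to 4, so 7 is a cut vertex.

Yes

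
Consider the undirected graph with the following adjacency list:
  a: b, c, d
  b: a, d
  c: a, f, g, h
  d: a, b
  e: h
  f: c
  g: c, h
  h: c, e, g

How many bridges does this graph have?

The edges on the cycle c-h-g-c are not bridges since each lies on that cycle.
But removing c-a disconnects c from a; removing e-h disconnects e from h; removing f-c disconnects f from c — these are bridges.
That makes 3 bridges.

3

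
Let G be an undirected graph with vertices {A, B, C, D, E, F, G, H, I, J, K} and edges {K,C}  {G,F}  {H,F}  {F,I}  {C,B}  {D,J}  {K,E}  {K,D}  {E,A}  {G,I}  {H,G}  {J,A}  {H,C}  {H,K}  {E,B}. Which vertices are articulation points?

Removing H increases the component count from 1 to 2, so H is a cut vertex.
By contrast removing F leaves 1 component; it is not a cut vertex. No other vertex is a cut vertex either.

H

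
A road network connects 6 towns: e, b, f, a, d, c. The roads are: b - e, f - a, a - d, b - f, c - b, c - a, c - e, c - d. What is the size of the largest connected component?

Starting from a we can reach a, b, c, d, e, f. That is one component of size 6.
The largest has 6 vertices.

6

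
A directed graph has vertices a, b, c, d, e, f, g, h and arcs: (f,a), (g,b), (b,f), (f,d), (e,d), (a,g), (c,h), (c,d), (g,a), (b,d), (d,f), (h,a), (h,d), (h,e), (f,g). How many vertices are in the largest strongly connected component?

5

{a, b, d, f, g} are all mutually reachable — one SCC of size 5.
{e} is an SCC by itself.
{h} is an SCC by itself.
{c} is an SCC by itself.
The largest has 5 vertices.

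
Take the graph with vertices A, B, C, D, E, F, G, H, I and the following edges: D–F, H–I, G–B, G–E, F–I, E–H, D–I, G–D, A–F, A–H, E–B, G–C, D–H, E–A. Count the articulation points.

Removing G increases the component count from 1 to 2, so G is a cut vertex.
By contrast removing A leaves 1 component; it is not a cut vertex. No other vertex is a cut vertex either.

1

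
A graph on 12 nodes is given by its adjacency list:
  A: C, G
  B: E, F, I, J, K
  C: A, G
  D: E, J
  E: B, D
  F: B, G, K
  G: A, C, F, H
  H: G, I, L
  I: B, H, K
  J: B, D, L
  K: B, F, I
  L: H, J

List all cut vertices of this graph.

G

Removing G increases the component count from 1 to 2, so G is a cut vertex.
By contrast removing C leaves 1 component; it is not a cut vertex. No other vertex is a cut vertex either.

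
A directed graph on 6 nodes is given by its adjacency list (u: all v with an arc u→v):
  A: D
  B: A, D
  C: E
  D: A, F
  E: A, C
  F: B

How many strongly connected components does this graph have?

{A, B, D, F} are all mutually reachable — one SCC of size 4.
{C, E} are all mutually reachable — one SCC of size 2.
That gives 2 strongly connected components.

2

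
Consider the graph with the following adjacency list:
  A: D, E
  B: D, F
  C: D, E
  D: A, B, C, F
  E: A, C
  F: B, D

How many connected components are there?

1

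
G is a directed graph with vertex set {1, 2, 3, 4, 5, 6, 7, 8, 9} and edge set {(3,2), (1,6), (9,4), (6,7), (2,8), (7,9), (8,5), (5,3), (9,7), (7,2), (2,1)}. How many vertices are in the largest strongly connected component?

{1, 2, 3, 5, 6, 7, 8, 9} are all mutually reachable — one SCC of size 8.
{4} is an SCC by itself.
The largest has 8 vertices.

8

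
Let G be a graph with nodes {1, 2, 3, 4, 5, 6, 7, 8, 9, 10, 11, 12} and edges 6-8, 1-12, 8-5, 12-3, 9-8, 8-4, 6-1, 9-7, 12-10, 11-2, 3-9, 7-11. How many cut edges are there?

6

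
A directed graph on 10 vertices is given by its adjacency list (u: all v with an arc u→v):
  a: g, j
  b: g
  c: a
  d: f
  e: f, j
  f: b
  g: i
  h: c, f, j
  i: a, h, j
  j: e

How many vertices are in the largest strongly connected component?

{a, b, c, e, f, g, h, i, j} are all mutually reachable — one SCC of size 9.
{d} is an SCC by itself.
The largest has 9 vertices.

9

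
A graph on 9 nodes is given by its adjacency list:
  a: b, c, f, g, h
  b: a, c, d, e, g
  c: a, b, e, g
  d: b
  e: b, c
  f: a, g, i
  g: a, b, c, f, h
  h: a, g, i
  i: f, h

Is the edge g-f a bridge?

After removing g-f, the path g-a-f still connects them, so the edge is not a bridge.

No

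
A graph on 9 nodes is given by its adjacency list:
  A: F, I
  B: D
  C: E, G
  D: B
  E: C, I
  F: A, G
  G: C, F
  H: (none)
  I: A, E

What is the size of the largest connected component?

H is isolated — a component by itself.
Starting from B we can reach B, D. That is one component of size 2.
Starting from A we can reach A, C, E, F, G, I. That is one component of size 6.
The largest has 6 vertices.

6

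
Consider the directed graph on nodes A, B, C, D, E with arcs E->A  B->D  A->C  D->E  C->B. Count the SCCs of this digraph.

{A, B, C, D, E} are all mutually reachable — one SCC of size 5.
That gives 1 strongly connected component.

1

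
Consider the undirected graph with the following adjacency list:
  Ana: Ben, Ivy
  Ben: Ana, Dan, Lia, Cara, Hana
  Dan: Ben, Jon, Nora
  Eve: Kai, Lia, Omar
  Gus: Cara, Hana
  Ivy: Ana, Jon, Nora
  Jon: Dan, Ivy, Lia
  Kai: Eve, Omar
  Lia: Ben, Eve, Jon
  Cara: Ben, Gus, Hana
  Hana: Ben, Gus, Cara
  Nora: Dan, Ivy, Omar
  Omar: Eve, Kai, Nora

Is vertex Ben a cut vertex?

Deleting Ben raises the number of components from 1 to 2, so Ben is a cut vertex.

Yes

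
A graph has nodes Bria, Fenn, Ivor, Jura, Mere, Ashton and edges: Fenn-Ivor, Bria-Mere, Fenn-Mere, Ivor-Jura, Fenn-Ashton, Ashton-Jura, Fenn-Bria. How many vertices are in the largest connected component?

6

Starting from Bria we can reach Bria, Fenn, Ivor, Jura, Mere, Ashton. That is one component of size 6.
The largest has 6 vertices.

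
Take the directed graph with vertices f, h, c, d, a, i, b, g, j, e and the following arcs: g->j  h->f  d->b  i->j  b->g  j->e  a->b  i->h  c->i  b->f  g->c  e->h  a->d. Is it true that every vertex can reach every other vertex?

No

There is no directed path from i to d, so the graph is not strongly connected.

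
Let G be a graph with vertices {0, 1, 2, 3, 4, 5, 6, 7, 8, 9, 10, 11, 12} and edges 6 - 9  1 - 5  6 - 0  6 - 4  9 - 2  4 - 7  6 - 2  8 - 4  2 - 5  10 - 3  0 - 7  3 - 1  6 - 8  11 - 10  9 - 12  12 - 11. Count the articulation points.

Removing 6 increases the component count from 1 to 2, so 6 is a cut vertex.
By contrast removing 5 leaves 1 component; it is not a cut vertex. No other vertex is a cut vertex either.

1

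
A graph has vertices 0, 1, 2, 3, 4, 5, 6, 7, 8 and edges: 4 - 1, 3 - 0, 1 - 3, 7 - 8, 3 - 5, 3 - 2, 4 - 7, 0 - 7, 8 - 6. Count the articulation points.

Removing 3 increases the component count from 1 to 3, so 3 is a cut vertex.
Removing 7 increases the component count from 1 to 2, so 7 is a cut vertex.
Removing 8 increases the component count from 1 to 2, so 8 is a cut vertex.
By contrast removing 6 leaves 1 component; it is not a cut vertex. No other vertex is a cut vertex either.

3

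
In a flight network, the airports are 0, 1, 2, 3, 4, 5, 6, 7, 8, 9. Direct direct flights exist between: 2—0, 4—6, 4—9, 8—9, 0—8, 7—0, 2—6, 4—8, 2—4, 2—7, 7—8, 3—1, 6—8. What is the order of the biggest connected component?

5 is isolated — a component by itself.
Starting from 1 we can reach 1, 3. That is one component of size 2.
Starting from 0 we can reach 0, 2, 4, 6, 7, 8, 9. That is one component of size 7.
The largest has 7 vertices.

7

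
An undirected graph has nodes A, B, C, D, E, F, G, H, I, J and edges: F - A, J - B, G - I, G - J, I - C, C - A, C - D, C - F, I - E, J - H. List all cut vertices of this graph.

C, G, I, J

Removing C increases the component count from 1 to 3, so C is a cut vertex.
Removing G increases the component count from 1 to 2, so G is a cut vertex.
Removing I increases the component count from 1 to 3, so I is a cut vertex.
Likewise J is a cut vertex.
By contrast removing E leaves 1 component; it is not a cut vertex. No other vertex is a cut vertex either.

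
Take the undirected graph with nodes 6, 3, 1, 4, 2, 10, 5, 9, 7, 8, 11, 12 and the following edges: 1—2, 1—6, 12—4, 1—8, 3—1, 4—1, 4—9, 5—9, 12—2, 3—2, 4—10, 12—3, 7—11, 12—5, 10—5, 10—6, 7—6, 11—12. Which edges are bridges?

The edges on the cycle 4-10-5-9-4 are not bridges since each lies on that cycle.
But removing 1—8 disconnects 1 from 8 — this is a bridge.

1-8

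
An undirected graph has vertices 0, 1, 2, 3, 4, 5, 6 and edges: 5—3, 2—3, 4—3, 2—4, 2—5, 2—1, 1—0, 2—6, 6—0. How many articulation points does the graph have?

1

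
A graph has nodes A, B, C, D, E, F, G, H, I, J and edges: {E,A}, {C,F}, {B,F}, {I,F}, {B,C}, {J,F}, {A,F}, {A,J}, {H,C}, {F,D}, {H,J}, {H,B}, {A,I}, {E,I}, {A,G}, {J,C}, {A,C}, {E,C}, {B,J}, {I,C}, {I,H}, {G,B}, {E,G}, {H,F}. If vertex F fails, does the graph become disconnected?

Yes

Deleting F raises the number of components from 1 to 2, so F is a cut vertex.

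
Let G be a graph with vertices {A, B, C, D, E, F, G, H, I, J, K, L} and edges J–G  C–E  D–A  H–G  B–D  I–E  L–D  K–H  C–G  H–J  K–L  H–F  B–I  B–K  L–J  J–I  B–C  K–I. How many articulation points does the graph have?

Removing D increases the component count from 1 to 2, so D is a cut vertex.
Removing H increases the component count from 1 to 2, so H is a cut vertex.
By contrast removing J leaves 1 component; it is not a cut vertex. No other vertex is a cut vertex either.

2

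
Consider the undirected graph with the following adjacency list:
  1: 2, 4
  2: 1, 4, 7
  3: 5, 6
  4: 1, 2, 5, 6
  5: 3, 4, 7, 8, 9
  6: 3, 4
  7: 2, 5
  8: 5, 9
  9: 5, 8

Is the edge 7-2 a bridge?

No

After removing 7-2, the path 7-5-4-2 still connects them, so the edge is not a bridge.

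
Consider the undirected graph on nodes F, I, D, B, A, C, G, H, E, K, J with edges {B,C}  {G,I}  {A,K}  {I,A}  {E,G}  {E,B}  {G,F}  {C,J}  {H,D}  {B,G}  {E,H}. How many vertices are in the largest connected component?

11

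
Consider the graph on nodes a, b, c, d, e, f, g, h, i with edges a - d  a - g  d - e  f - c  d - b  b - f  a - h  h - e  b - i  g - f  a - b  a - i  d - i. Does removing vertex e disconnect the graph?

Deleting e leaves 1 component (was 1) (its neighbors d, h remain connected to each other), so e is not a cut vertex.

No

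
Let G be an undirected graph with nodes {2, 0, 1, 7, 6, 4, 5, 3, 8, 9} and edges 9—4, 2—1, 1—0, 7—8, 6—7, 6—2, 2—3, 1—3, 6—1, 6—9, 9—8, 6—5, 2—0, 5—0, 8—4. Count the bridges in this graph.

0

The edges on the cycle 6-7-8-4-9-6 are not bridges since each lies on that cycle.
Every edge lies on some cycle, so there are no bridges.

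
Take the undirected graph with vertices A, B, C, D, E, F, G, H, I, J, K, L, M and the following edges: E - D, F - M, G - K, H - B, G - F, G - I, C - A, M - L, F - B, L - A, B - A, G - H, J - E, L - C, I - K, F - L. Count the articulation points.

2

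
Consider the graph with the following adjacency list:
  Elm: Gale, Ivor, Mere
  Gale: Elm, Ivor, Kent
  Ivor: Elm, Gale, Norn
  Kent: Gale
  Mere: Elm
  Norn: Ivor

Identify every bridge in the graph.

Elm-Mere, Gale-Kent, Ivor-Norn

The edges on the cycle Ivor-Gale-Elm-Ivor are not bridges since each lies on that cycle.
But removing Gale-Kent disconnects Gale from Kent; removing Elm-Mere disconnects Elm from Mere; removing Ivor-Norn disconnects Ivor from Norn — these are bridges.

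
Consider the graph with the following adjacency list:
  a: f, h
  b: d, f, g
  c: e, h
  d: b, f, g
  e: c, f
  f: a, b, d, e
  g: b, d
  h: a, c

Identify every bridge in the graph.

none

The edges on the cycle f-b-g-d-f are not bridges since each lies on that cycle.
Every edge lies on some cycle, so there are no bridges.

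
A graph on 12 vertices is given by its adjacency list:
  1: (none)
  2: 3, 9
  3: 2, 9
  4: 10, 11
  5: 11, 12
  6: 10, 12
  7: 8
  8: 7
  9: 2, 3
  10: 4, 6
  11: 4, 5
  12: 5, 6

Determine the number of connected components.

1 is isolated — a component by itself.
Starting from 7 we can reach 7, 8. That is one component of size 2.
Starting from 2 we can reach 2, 3, 9. That is one component of size 3.
Starting from 4 we can reach 4, 5, 6, 10, 11, 12. That is one component of size 6.
Total: 4 components.

4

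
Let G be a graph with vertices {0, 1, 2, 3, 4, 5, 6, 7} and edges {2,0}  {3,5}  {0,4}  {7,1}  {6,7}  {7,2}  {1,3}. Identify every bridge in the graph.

removing 0 - 2 disconnects 0 from 2; removing 5 - 3 disconnects 5 from 3; removing 6 - 7 disconnects 6 from 7; removing 0 - 4 disconnects 0 from 4 — these are bridges.
In total 7 edges are bridges.

0-2, 0-4, 1-3, 1-7, 2-7, 3-5, 6-7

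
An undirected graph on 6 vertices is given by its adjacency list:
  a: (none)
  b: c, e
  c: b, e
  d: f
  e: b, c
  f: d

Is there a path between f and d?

Yes

From f we can reach d, f, which includes d.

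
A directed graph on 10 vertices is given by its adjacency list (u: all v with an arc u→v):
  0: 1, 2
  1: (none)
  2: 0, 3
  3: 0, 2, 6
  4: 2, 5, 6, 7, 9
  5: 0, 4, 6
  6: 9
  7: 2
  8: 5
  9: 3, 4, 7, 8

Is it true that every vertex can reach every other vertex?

There is no directed path from 1 to 3, so the graph is not strongly connected.

No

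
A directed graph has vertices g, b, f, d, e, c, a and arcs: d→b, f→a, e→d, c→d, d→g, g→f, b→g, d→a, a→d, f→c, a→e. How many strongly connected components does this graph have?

1

{a, b, c, d, e, f, g} are all mutually reachable — one SCC of size 7.
That gives 1 strongly connected component.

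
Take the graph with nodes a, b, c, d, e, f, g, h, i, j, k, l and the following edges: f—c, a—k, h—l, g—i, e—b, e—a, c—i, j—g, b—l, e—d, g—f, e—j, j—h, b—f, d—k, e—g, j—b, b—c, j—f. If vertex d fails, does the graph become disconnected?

Deleting d leaves 1 component (was 1) (its neighbors e, k remain connected to each other), so d is not a cut vertex.

No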